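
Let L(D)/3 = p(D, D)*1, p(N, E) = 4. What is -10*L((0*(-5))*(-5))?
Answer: -120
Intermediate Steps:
L(D) = 12 (L(D) = 3*(4*1) = 3*4 = 12)
-10*L((0*(-5))*(-5)) = -10*12 = -120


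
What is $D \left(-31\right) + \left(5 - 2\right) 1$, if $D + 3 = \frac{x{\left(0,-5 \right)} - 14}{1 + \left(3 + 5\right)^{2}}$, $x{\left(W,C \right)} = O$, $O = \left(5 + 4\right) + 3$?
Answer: $\frac{6302}{65} \approx 96.954$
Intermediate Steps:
$O = 12$ ($O = 9 + 3 = 12$)
$x{\left(W,C \right)} = 12$
$D = - \frac{197}{65}$ ($D = -3 + \frac{12 - 14}{1 + \left(3 + 5\right)^{2}} = -3 - \frac{2}{1 + 8^{2}} = -3 - \frac{2}{1 + 64} = -3 - \frac{2}{65} = - \frac{197}{65} \approx -3.0308$)
$D \left(-31\right) + \left(5 - 2\right) 1 = \left(- \frac{197}{65}\right) \left(-31\right) + \left(5 - 2\right) 1 = \frac{6107}{65} + 3 \cdot 1 = \frac{6107}{65} + 3 = \frac{6302}{65}$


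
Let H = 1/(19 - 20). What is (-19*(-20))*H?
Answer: -380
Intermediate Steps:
H = -1 (H = 1/(-1) = -1)
(-19*(-20))*H = -19*(-20)*(-1) = 380*(-1) = -380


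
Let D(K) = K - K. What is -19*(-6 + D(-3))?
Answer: 114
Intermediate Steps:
D(K) = 0
-19*(-6 + D(-3)) = -19*(-6 + 0) = -19*(-6) = 114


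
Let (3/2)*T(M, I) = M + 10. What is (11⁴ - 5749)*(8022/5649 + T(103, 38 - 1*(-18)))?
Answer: 183590160/269 ≈ 6.8249e+5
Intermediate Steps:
T(M, I) = 20/3 + 2*M/3 (T(M, I) = 2*(M + 10)/3 = 2*(10 + M)/3 = 20/3 + 2*M/3)
(11⁴ - 5749)*(8022/5649 + T(103, 38 - 1*(-18))) = (11⁴ - 5749)*(8022/5649 + (20/3 + (⅔)*103)) = (14641 - 5749)*(8022*(1/5649) + (20/3 + 206/3)) = 8892*(382/269 + 226/3) = 8892*(61940/807) = 183590160/269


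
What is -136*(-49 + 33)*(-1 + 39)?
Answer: 82688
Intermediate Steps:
-136*(-49 + 33)*(-1 + 39) = -(-2176)*38 = -136*(-608) = 82688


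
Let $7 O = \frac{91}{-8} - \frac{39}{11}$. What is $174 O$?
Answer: $- \frac{114231}{308} \approx -370.88$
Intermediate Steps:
$O = - \frac{1313}{616}$ ($O = \frac{\frac{91}{-8} - \frac{39}{11}}{7} = \frac{91 \left(- \frac{1}{8}\right) - \frac{39}{11}}{7} = \frac{- \frac{91}{8} - \frac{39}{11}}{7} = \frac{1}{7} \left(- \frac{1313}{88}\right) = - \frac{1313}{616} \approx -2.1315$)
$174 O = 174 \left(- \frac{1313}{616}\right) = - \frac{114231}{308}$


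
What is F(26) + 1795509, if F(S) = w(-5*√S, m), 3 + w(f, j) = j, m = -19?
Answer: 1795487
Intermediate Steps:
w(f, j) = -3 + j
F(S) = -22 (F(S) = -3 - 19 = -22)
F(26) + 1795509 = -22 + 1795509 = 1795487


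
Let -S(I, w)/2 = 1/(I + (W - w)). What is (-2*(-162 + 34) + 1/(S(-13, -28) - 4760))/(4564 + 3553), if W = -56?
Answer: 49960407/1584097486 ≈ 0.031539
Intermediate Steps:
S(I, w) = -2/(-56 + I - w) (S(I, w) = -2/(I + (-56 - w)) = -2/(-56 + I - w))
(-2*(-162 + 34) + 1/(S(-13, -28) - 4760))/(4564 + 3553) = (-2*(-162 + 34) + 1/(2/(56 - 28 - 1*(-13)) - 4760))/(4564 + 3553) = (-2*(-128) + 1/(2/(56 - 28 + 13) - 4760))/8117 = (256 + 1/(2/41 - 4760))*(1/8117) = (256 + 1/(-195158/41))*(1/8117) = (256 - 41/195158)*(1/8117) = (49960407/195158)*(1/8117) = 49960407/1584097486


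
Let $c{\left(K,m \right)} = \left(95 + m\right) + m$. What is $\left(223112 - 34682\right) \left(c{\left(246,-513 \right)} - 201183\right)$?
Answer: $-38084341020$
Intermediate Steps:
$c{\left(K,m \right)} = 95 + 2 m$
$\left(223112 - 34682\right) \left(c{\left(246,-513 \right)} - 201183\right) = \left(223112 - 34682\right) \left(\left(95 + 2 \left(-513\right)\right) - 201183\right) = 188430 \left(\left(95 - 1026\right) - 201183\right) = 188430 \left(-931 - 201183\right) = 188430 \left(-202114\right) = -38084341020$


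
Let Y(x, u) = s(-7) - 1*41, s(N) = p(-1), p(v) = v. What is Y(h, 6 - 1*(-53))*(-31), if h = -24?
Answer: 1302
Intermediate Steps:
s(N) = -1
Y(x, u) = -42 (Y(x, u) = -1 - 1*41 = -1 - 41 = -42)
Y(h, 6 - 1*(-53))*(-31) = -42*(-31) = 1302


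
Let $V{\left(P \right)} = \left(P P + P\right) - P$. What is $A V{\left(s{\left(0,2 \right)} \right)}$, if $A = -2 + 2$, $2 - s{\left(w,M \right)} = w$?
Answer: $0$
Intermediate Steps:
$s{\left(w,M \right)} = 2 - w$
$V{\left(P \right)} = P^{2}$ ($V{\left(P \right)} = \left(P^{2} + P\right) - P = \left(P + P^{2}\right) - P = P^{2}$)
$A = 0$
$A V{\left(s{\left(0,2 \right)} \right)} = 0 \left(2 - 0\right)^{2} = 0 \left(2 + 0\right)^{2} = 0 \cdot 2^{2} = 0 \cdot 4 = 0$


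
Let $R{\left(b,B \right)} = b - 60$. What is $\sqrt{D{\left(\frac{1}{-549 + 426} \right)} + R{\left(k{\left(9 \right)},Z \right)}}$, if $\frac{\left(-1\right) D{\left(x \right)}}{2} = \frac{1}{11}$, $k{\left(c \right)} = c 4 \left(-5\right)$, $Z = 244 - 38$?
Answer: $\frac{i \sqrt{29062}}{11} \approx 15.498 i$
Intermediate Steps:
$Z = 206$
$k{\left(c \right)} = - 20 c$ ($k{\left(c \right)} = 4 c \left(-5\right) = - 20 c$)
$R{\left(b,B \right)} = -60 + b$ ($R{\left(b,B \right)} = b - 60 = -60 + b$)
$D{\left(x \right)} = - \frac{2}{11}$
$\sqrt{D{\left(\frac{1}{-549 + 426} \right)} + R{\left(k{\left(9 \right)},Z \right)}} = \sqrt{- \frac{2}{11} - 240} = \sqrt{- \frac{2642}{11}} = \frac{i \sqrt{29062}}{11}$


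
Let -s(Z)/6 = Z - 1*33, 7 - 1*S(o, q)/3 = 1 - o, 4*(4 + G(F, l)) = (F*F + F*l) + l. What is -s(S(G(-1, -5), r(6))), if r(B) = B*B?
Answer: -315/2 ≈ -157.50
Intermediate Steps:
r(B) = B²
G(F, l) = -4 + l/4 + F²/4 + F*l/4 (G(F, l) = -4 + ((F*F + F*l) + l)/4 = -4 + ((F² + F*l) + l)/4 = -4 + (l + F² + F*l)/4 = -4 + (l/4 + F²/4 + F*l/4) = -4 + l/4 + F²/4 + F*l/4)
S(o, q) = 18 + 3*o (S(o, q) = 21 - 3*(1 - o) = 21 + (-3 + 3*o) = 18 + 3*o)
s(Z) = 198 - 6*Z (s(Z) = -6*(Z - 1*33) = -6*(Z - 33) = -6*(-33 + Z) = 198 - 6*Z)
-s(S(G(-1, -5), r(6))) = -(198 - 6*(18 + 3*(-4 + (¼)*(-5) + (¼)*(-1)² + (¼)*(-1)*(-5)))) = -(198 - 6*(18 + 3*(-4 - 5/4 + (¼)*1 + 5/4))) = -(198 - 6*(18 + 3*(-4 - 5/4 + ¼ + 5/4))) = -(198 - 6*(18 + 3*(-15/4))) = -(198 - 6*(18 - 45/4)) = -(198 - 6*27/4) = -(198 - 81/2) = -1*315/2 = -315/2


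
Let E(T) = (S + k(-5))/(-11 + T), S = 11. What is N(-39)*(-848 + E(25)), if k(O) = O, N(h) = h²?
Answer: -9024093/7 ≈ -1.2892e+6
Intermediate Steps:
E(T) = 6/(-11 + T) (E(T) = (11 - 5)/(-11 + T) = 6/(-11 + T))
N(-39)*(-848 + E(25)) = (-39)²*(-848 + 6/(-11 + 25)) = 1521*(-848 + 6/14) = 1521*(-848 + 6*(1/14)) = 1521*(-848 + 3/7) = 1521*(-5933/7) = -9024093/7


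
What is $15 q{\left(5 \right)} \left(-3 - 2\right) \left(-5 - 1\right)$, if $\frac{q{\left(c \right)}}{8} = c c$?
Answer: $90000$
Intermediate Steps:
$q{\left(c \right)} = 8 c^{2}$ ($q{\left(c \right)} = 8 c c = 8 c^{2}$)
$15 q{\left(5 \right)} \left(-3 - 2\right) \left(-5 - 1\right) = 15 \cdot 8 \cdot 5^{2} \left(-3 - 2\right) \left(-5 - 1\right) = 15 \cdot 8 \cdot 25 \left(\left(-5\right) \left(-6\right)\right) = 15 \cdot 200 \cdot 30 = 3000 \cdot 30 = 90000$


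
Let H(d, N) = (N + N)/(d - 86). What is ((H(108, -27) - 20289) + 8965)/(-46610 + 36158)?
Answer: 124591/114972 ≈ 1.0837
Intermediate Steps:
H(d, N) = 2*N/(-86 + d) (H(d, N) = (2*N)/(-86 + d) = 2*N/(-86 + d))
((H(108, -27) - 20289) + 8965)/(-46610 + 36158) = ((2*(-27)/(-86 + 108) - 20289) + 8965)/(-46610 + 36158) = ((2*(-27)/22 - 20289) + 8965)/(-10452) = ((2*(-27)*(1/22) - 20289) + 8965)*(-1/10452) = ((-27/11 - 20289) + 8965)*(-1/10452) = (-223206/11 + 8965)*(-1/10452) = -124591/11*(-1/10452) = 124591/114972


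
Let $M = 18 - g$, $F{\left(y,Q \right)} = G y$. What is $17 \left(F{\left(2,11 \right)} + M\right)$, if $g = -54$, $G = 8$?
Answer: $1496$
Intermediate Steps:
$F{\left(y,Q \right)} = 8 y$
$M = 72$ ($M = 18 - -54 = 18 + 54 = 72$)
$17 \left(F{\left(2,11 \right)} + M\right) = 17 \left(8 \cdot 2 + 72\right) = 17 \left(16 + 72\right) = 17 \cdot 88 = 1496$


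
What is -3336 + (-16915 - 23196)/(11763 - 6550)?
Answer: -17430679/5213 ≈ -3343.7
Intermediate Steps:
-3336 + (-16915 - 23196)/(11763 - 6550) = -3336 - 40111/5213 = -17430679/5213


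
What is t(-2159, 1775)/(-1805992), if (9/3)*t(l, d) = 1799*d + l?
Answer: -1595533/2708988 ≈ -0.58898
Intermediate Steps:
t(l, d) = l/3 + 1799*d/3 (t(l, d) = (1799*d + l)/3 = (l + 1799*d)/3 = l/3 + 1799*d/3)
t(-2159, 1775)/(-1805992) = ((⅓)*(-2159) + (1799/3)*1775)/(-1805992) = (-2159/3 + 3193225/3)*(-1/1805992) = (3191066/3)*(-1/1805992) = -1595533/2708988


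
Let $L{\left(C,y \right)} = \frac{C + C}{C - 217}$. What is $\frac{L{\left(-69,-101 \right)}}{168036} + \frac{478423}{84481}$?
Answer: $\frac{3832034300931}{676668817396} \approx 5.6631$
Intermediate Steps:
$L{\left(C,y \right)} = \frac{2 C}{-217 + C}$
$\frac{L{\left(-69,-101 \right)}}{168036} + \frac{478423}{84481} = \frac{2 \left(-69\right) \frac{1}{-217 - 69}}{168036} + \frac{478423}{84481} = 2 \left(-69\right) \frac{1}{-286} \cdot \frac{1}{168036} + 478423 \cdot \frac{1}{84481} = 2 \left(-69\right) \left(- \frac{1}{286}\right) \frac{1}{168036} + \frac{478423}{84481} = \frac{69}{143} \cdot \frac{1}{168036} + \frac{478423}{84481} = \frac{23}{8009716} + \frac{478423}{84481} = \frac{3832034300931}{676668817396}$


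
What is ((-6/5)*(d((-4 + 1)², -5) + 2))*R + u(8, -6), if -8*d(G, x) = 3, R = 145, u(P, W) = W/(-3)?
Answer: -1123/4 ≈ -280.75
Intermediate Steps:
u(P, W) = -W/3 (u(P, W) = W*(-⅓) = -W/3)
d(G, x) = -3/8 (d(G, x) = -⅛*3 = -3/8)
((-6/5)*(d((-4 + 1)², -5) + 2))*R + u(8, -6) = ((-6/5)*(-3/8 + 2))*145 - ⅓*(-6) = (-6*⅕*(13/8))*145 + 2 = -6/5*13/8*145 + 2 = -39/20*145 + 2 = -1131/4 + 2 = -1123/4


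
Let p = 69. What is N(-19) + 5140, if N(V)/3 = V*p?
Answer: 1207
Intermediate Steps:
N(V) = 207*V (N(V) = 3*(V*69) = 3*(69*V) = 207*V)
N(-19) + 5140 = 207*(-19) + 5140 = -3933 + 5140 = 1207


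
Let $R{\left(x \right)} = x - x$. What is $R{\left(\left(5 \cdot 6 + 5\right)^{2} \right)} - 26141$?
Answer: $-26141$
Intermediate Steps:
$R{\left(x \right)} = 0$
$R{\left(\left(5 \cdot 6 + 5\right)^{2} \right)} - 26141 = 0 - 26141 = -26141$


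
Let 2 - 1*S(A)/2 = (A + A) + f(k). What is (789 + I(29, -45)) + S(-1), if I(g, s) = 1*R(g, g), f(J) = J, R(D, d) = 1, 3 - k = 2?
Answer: 796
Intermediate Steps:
k = 1 (k = 3 - 1*2 = 3 - 2 = 1)
I(g, s) = 1 (I(g, s) = 1*1 = 1)
S(A) = 2 - 4*A (S(A) = 4 - 2*((A + A) + 1) = 4 - 2*(2*A + 1) = 4 - 2*(1 + 2*A) = 4 + (-2 - 4*A) = 2 - 4*A)
(789 + I(29, -45)) + S(-1) = (789 + 1) + (2 - 4*(-1)) = 790 + (2 + 4) = 790 + 6 = 796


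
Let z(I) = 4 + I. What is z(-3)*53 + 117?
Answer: 170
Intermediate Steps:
z(-3)*53 + 117 = (4 - 3)*53 + 117 = 1*53 + 117 = 53 + 117 = 170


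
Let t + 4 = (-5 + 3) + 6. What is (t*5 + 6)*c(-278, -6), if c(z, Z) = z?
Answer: -1668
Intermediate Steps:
t = 0 (t = -4 + ((-5 + 3) + 6) = -4 + (-2 + 6) = -4 + 4 = 0)
(t*5 + 6)*c(-278, -6) = (0*5 + 6)*(-278) = (0 + 6)*(-278) = 6*(-278) = -1668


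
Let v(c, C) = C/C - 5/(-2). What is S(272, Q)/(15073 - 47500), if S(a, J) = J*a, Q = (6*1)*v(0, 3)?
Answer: -1904/10809 ≈ -0.17615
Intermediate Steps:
v(c, C) = 7/2 (v(c, C) = 1 - 5*(-1/2) = 1 + 5/2 = 7/2)
Q = 21 (Q = (6*1)*(7/2) = 6*(7/2) = 21)
S(272, Q)/(15073 - 47500) = (21*272)/(15073 - 47500) = 5712/(-32427) = 5712*(-1/32427) = -1904/10809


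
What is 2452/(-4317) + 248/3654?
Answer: -1314832/2629053 ≈ -0.50012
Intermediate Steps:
2452/(-4317) + 248/3654 = 2452*(-1/4317) + 248*(1/3654) = -2452/4317 + 124/1827 = -1314832/2629053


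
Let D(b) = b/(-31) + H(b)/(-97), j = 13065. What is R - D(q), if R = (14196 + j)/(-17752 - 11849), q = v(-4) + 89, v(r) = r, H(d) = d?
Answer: 2052009/760771 ≈ 2.6973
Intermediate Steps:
q = 85 (q = -4 + 89 = 85)
D(b) = -128*b/3007 (D(b) = b/(-31) + b/(-97) = b*(-1/31) + b*(-1/97) = -b/31 - b/97 = -128*b/3007)
R = -233/253 (R = (14196 + 13065)/(-17752 - 11849) = 27261/(-29601) = 27261*(-1/29601) = -233/253 ≈ -0.92095)
R - D(q) = -233/253 - (-128)*85/3007 = -233/253 - 1*(-10880/3007) = -233/253 + 10880/3007 = 2052009/760771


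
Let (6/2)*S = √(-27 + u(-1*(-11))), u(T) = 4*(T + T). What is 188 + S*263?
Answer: 188 + 263*√61/3 ≈ 872.70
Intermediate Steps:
u(T) = 8*T (u(T) = 4*(2*T) = 8*T)
S = √61/3 (S = √(-27 + 8*(-1*(-11)))/3 = √(-27 + 8*11)/3 = √(-27 + 88)/3 = √61/3 ≈ 2.6034)
188 + S*263 = 188 + (√61/3)*263 = 188 + 263*√61/3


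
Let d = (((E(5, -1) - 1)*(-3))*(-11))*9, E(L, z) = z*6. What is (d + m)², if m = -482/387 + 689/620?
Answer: 248868739653646849/57571203600 ≈ 4.3228e+6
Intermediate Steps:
E(L, z) = 6*z
d = -2079 (d = (((6*(-1) - 1)*(-3))*(-11))*9 = (((-6 - 1)*(-3))*(-11))*9 = (-7*(-3)*(-11))*9 = (21*(-11))*9 = -231*9 = -2079)
m = -32197/239940 (m = -482*1/387 + 689*(1/620) = -482/387 + 689/620 = -32197/239940 ≈ -0.13419)
(d + m)² = (-2079 - 32197/239940)² = (-498867457/239940)² = 248868739653646849/57571203600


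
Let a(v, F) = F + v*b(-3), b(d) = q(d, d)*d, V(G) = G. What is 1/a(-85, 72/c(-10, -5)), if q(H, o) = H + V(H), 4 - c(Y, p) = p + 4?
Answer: -5/7578 ≈ -0.00065980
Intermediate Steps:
c(Y, p) = -p (c(Y, p) = 4 - (p + 4) = 4 - (4 + p) = 4 + (-4 - p) = -p)
q(H, o) = 2*H (q(H, o) = H + H = 2*H)
b(d) = 2*d² (b(d) = (2*d)*d = 2*d²)
a(v, F) = F + 18*v (a(v, F) = F + v*(2*(-3)²) = F + v*(2*9) = F + v*18 = F + 18*v)
1/a(-85, 72/c(-10, -5)) = 1/(72/((-1*(-5))) + 18*(-85)) = 1/(72/5 - 1530) = 1/(-7578/5) = -5/7578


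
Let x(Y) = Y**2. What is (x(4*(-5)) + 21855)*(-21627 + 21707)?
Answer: 1780400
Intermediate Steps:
(x(4*(-5)) + 21855)*(-21627 + 21707) = ((4*(-5))**2 + 21855)*(-21627 + 21707) = ((-20)**2 + 21855)*80 = (400 + 21855)*80 = 22255*80 = 1780400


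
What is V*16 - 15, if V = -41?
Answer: -671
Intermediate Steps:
V*16 - 15 = -41*16 - 15 = -656 - 15 = -671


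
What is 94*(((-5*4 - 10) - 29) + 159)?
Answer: 9400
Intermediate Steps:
94*(((-5*4 - 10) - 29) + 159) = 94*(((-20 - 10) - 29) + 159) = 94*((-30 - 29) + 159) = 94*(-59 + 159) = 94*100 = 9400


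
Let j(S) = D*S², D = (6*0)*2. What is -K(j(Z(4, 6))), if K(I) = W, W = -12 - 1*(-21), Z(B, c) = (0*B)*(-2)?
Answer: -9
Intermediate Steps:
D = 0 (D = 0*2 = 0)
Z(B, c) = 0 (Z(B, c) = 0*(-2) = 0)
j(S) = 0 (j(S) = 0*S² = 0)
W = 9 (W = -12 + 21 = 9)
K(I) = 9
-K(j(Z(4, 6))) = -1*9 = -9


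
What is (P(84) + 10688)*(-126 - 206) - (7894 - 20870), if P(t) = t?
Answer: -3563328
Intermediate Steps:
(P(84) + 10688)*(-126 - 206) - (7894 - 20870) = (84 + 10688)*(-126 - 206) - (7894 - 20870) = 10772*(-332) - 1*(-12976) = -3576304 + 12976 = -3563328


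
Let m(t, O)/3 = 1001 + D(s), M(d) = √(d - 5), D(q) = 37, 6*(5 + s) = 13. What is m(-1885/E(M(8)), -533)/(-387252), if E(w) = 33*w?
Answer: -173/21514 ≈ -0.0080413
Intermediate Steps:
s = -17/6 (s = -5 + (⅙)*13 = -5 + 13/6 = -17/6 ≈ -2.8333)
M(d) = √(-5 + d)
m(t, O) = 3114 (m(t, O) = 3*(1001 + 37) = 3*1038 = 3114)
m(-1885/E(M(8)), -533)/(-387252) = 3114/(-387252) = 3114*(-1/387252) = -173/21514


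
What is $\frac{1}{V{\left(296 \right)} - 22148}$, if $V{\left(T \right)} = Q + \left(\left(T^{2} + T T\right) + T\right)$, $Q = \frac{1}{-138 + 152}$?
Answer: $\frac{14}{2147321} \approx 6.5198 \cdot 10^{-6}$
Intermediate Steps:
$Q = \frac{1}{14} \approx 0.071429$
$V{\left(T \right)} = \frac{1}{14} + T + 2 T^{2}$ ($V{\left(T \right)} = \frac{1}{14} + \left(\left(T^{2} + T T\right) + T\right) = \frac{1}{14} + \left(\left(T^{2} + T^{2}\right) + T\right) = \frac{1}{14} + \left(2 T^{2} + T\right) = \frac{1}{14} + \left(T + 2 T^{2}\right) = \frac{1}{14} + T + 2 T^{2}$)
$\frac{1}{V{\left(296 \right)} - 22148} = \frac{1}{\left(\frac{1}{14} + 296 + 2 \cdot 296^{2}\right) - 22148} = \frac{1}{\left(\frac{1}{14} + 296 + 2 \cdot 87616\right) - 22148} = \frac{1}{\left(\frac{1}{14} + 296 + 175232\right) - 22148} = \frac{1}{\frac{2457393}{14} - 22148} = \frac{1}{\frac{2147321}{14}} = \frac{14}{2147321}$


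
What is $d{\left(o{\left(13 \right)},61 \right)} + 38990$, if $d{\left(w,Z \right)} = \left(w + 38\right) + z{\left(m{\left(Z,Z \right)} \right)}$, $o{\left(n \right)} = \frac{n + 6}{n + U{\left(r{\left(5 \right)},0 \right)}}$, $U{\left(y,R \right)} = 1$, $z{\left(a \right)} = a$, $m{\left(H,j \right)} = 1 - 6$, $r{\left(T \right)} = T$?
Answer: $\frac{546341}{14} \approx 39024.0$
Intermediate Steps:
$m{\left(H,j \right)} = -5$ ($m{\left(H,j \right)} = 1 - 6 = -5$)
$o{\left(n \right)} = \frac{6 + n}{1 + n}$ ($o{\left(n \right)} = \frac{n + 6}{n + 1} = \frac{6 + n}{1 + n}$)
$d{\left(w,Z \right)} = 33 + w$ ($d{\left(w,Z \right)} = \left(w + 38\right) - 5 = \left(38 + w\right) - 5 = 33 + w$)
$d{\left(o{\left(13 \right)},61 \right)} + 38990 = \left(33 + \frac{6 + 13}{1 + 13}\right) + 38990 = \left(33 + \frac{1}{14} \cdot 19\right) + 38990 = \left(33 + \frac{19}{14}\right) + 38990 = \frac{481}{14} + 38990 = \frac{546341}{14}$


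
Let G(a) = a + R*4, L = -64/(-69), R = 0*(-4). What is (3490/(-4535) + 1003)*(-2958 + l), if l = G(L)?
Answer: -185475234874/62583 ≈ -2.9637e+6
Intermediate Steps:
R = 0
L = 64/69 (L = -64*(-1/69) = 64/69 ≈ 0.92754)
G(a) = a (G(a) = a + 0*4 = a + 0 = a)
l = 64/69 ≈ 0.92754
(3490/(-4535) + 1003)*(-2958 + l) = (3490/(-4535) + 1003)*(-2958 + 64/69) = (3490*(-1/4535) + 1003)*(-204038/69) = (-698/907 + 1003)*(-204038/69) = (909023/907)*(-204038/69) = -185475234874/62583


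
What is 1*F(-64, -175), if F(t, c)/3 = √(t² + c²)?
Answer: 3*√34721 ≈ 559.01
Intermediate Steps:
F(t, c) = 3*√(c² + t²) (F(t, c) = 3*√(t² + c²) = 3*√(c² + t²))
1*F(-64, -175) = 1*(3*√((-175)² + (-64)²)) = 1*(3*√(30625 + 4096)) = 1*(3*√34721) = 3*√34721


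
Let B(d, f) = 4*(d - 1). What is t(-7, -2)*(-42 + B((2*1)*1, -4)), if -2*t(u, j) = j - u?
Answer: 95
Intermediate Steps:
t(u, j) = u/2 - j/2 (t(u, j) = -(j - u)/2 = u/2 - j/2)
B(d, f) = -4 + 4*d (B(d, f) = 4*(-1 + d) = -4 + 4*d)
t(-7, -2)*(-42 + B((2*1)*1, -4)) = ((1/2)*(-7) - 1/2*(-2))*(-42 + (-4 + 4*((2*1)*1))) = (-7/2 + 1)*(-42 + (-4 + 4*(2*1))) = -5*(-42 + (-4 + 4*2))/2 = -5*(-42 + (-4 + 8))/2 = -5*(-42 + 4)/2 = -5/2*(-38) = 95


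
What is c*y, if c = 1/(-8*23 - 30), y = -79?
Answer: 79/214 ≈ 0.36916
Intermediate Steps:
c = -1/214 (c = 1/(-184 - 30) = 1/(-214) = -1/214 ≈ -0.0046729)
c*y = -1/214*(-79) = 79/214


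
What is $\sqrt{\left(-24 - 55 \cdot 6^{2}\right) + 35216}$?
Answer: $38 \sqrt{23} \approx 182.24$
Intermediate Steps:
$\sqrt{\left(-24 - 55 \cdot 6^{2}\right) + 35216} = \sqrt{\left(-24 - 1980\right) + 35216} = \sqrt{-2004 + 35216} = \sqrt{33212} = 38 \sqrt{23}$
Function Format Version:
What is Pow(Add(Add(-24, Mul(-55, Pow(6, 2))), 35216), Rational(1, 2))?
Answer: Mul(38, Pow(23, Rational(1, 2))) ≈ 182.24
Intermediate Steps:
Pow(Add(Add(-24, Mul(-55, Pow(6, 2))), 35216), Rational(1, 2)) = Pow(Add(Add(-24, Mul(-55, 36)), 35216), Rational(1, 2)) = Pow(Add(Add(-24, -1980), 35216), Rational(1, 2)) = Pow(Add(-2004, 35216), Rational(1, 2)) = Pow(33212, Rational(1, 2)) = Mul(38, Pow(23, Rational(1, 2)))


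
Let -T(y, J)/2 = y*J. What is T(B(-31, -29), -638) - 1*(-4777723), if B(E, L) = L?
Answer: 4740719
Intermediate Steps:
T(y, J) = -2*J*y (T(y, J) = -2*y*J = -2*J*y)
T(B(-31, -29), -638) - 1*(-4777723) = -2*(-638)*(-29) - 1*(-4777723) = -37004 + 4777723 = 4740719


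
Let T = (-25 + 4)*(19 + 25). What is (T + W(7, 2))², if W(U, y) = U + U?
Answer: 828100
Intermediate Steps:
W(U, y) = 2*U
T = -924 (T = -21*44 = -924)
(T + W(7, 2))² = (-924 + 2*7)² = (-924 + 14)² = (-910)² = 828100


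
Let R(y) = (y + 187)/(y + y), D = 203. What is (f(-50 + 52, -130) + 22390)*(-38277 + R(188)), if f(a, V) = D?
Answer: -325153417761/376 ≈ -8.6477e+8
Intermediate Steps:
R(y) = (187 + y)/(2*y) (R(y) = (187 + y)/((2*y)) = (187 + y)*(1/(2*y)) = (187 + y)/(2*y))
f(a, V) = 203
(f(-50 + 52, -130) + 22390)*(-38277 + R(188)) = (203 + 22390)*(-38277 + (½)*(187 + 188)/188) = 22593*(-38277 + (½)*(1/188)*375) = 22593*(-38277 + 375/376) = 22593*(-14391777/376) = -325153417761/376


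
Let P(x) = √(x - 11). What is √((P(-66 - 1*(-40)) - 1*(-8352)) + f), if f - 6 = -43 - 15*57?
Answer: √(7460 + I*√37) ≈ 86.371 + 0.0352*I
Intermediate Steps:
P(x) = √(-11 + x)
f = -892 (f = 6 + (-43 - 15*57) = 6 + (-43 - 855) = 6 - 898 = -892)
√((P(-66 - 1*(-40)) - 1*(-8352)) + f) = √((√(-11 + (-66 - 1*(-40))) - 1*(-8352)) - 892) = √((√(-11 + (-66 + 40)) + 8352) - 892) = √((√(-11 - 26) + 8352) - 892) = √((√(-37) + 8352) - 892) = √((I*√37 + 8352) - 892) = √((8352 + I*√37) - 892) = √(7460 + I*√37)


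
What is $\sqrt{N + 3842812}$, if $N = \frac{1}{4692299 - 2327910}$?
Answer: $\frac{3 \sqrt{2386956415704491449}}{2364389} \approx 1960.3$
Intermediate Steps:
$N = \frac{1}{2364389} \approx 4.2294 \cdot 10^{-7}$
$\sqrt{N + 3842812} = \sqrt{\frac{1}{2364389} + 3842812} = \sqrt{\frac{9085902421869}{2364389}} = \frac{3 \sqrt{2386956415704491449}}{2364389}$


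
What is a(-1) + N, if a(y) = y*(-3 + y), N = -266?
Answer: -262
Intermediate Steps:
a(-1) + N = -(-3 - 1) - 266 = -1*(-4) - 266 = 4 - 266 = -262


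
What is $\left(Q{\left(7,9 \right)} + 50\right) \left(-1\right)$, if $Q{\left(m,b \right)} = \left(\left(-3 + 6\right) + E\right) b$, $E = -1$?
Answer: $-68$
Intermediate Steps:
$Q{\left(m,b \right)} = 2 b$ ($Q{\left(m,b \right)} = \left(\left(-3 + 6\right) - 1\right) b = \left(3 - 1\right) b = 2 b$)
$\left(Q{\left(7,9 \right)} + 50\right) \left(-1\right) = \left(2 \cdot 9 + 50\right) \left(-1\right) = \left(18 + 50\right) \left(-1\right) = 68 \left(-1\right) = -68$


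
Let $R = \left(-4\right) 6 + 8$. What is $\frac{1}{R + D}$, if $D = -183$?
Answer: $- \frac{1}{199} \approx -0.0050251$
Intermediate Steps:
$R = -16$ ($R = -24 + 8 = -16$)
$\frac{1}{R + D} = \frac{1}{-16 - 183} = \frac{1}{-199} = - \frac{1}{199}$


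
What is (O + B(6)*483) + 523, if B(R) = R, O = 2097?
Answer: 5518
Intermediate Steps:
(O + B(6)*483) + 523 = (2097 + 6*483) + 523 = (2097 + 2898) + 523 = 4995 + 523 = 5518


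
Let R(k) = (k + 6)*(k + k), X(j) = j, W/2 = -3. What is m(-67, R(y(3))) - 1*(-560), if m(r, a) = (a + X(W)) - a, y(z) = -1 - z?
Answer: 554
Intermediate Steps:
W = -6 (W = 2*(-3) = -6)
R(k) = 2*k*(6 + k) (R(k) = (6 + k)*(2*k) = 2*k*(6 + k))
m(r, a) = -6 (m(r, a) = (a - 6) - a = (-6 + a) - a = -6)
m(-67, R(y(3))) - 1*(-560) = -6 - 1*(-560) = -6 + 560 = 554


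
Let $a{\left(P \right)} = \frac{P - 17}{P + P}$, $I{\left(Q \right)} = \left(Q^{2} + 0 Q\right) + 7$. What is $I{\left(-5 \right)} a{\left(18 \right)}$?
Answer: $\frac{8}{9} \approx 0.88889$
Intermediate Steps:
$I{\left(Q \right)} = 7 + Q^{2}$ ($I{\left(Q \right)} = \left(Q^{2} + 0\right) + 7 = Q^{2} + 7 = 7 + Q^{2}$)
$a{\left(P \right)} = \frac{-17 + P}{2 P}$
$I{\left(-5 \right)} a{\left(18 \right)} = \left(7 + \left(-5\right)^{2}\right) \frac{-17 + 18}{2 \cdot 18} = \left(7 + 25\right) \frac{1}{2} \cdot \frac{1}{18} \cdot 1 = 32 \cdot \frac{1}{36} = \frac{8}{9}$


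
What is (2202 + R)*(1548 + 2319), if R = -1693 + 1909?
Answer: 9350406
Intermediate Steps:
R = 216
(2202 + R)*(1548 + 2319) = (2202 + 216)*(1548 + 2319) = 2418*3867 = 9350406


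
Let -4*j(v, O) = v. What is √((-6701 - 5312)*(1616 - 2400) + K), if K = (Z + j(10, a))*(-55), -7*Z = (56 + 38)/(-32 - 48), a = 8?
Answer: √7383963090/28 ≈ 3068.9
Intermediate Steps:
j(v, O) = -v/4
Z = 47/280 (Z = -(56 + 38)/(7*(-32 - 48)) = -94/(7*(-80)) = -94*(-1)/(7*80) = -⅐*(-47/40) = 47/280 ≈ 0.16786)
K = 7183/56 (K = (47/280 - ¼*10)*(-55) = (47/280 - 5/2)*(-55) = -653/280*(-55) = 7183/56 ≈ 128.27)
√((-6701 - 5312)*(1616 - 2400) + K) = √((-6701 - 5312)*(1616 - 2400) + 7183/56) = √(-12013*(-784) + 7183/56) = √(9418192 + 7183/56) = √(527425935/56) = √7383963090/28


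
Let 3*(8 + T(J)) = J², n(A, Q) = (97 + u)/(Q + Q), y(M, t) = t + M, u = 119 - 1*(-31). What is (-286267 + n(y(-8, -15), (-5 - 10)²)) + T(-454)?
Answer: -97906103/450 ≈ -2.1757e+5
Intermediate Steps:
u = 150 (u = 119 + 31 = 150)
y(M, t) = M + t
n(A, Q) = 247/(2*Q) (n(A, Q) = (97 + 150)/(Q + Q) = 247/((2*Q)) = 247*(1/(2*Q)) = 247/(2*Q))
T(J) = -8 + J²/3
(-286267 + n(y(-8, -15), (-5 - 10)²)) + T(-454) = (-286267 + 247/(2*((-5 - 10)²))) + (-8 + (⅓)*(-454)²) = (-286267 + 247/(2*((-15)²))) + (-8 + (⅓)*206116) = (-286267 + (247/2)/225) + (-8 + 206116/3) = (-286267 + (247/2)*(1/225)) + 206092/3 = (-286267 + 247/450) + 206092/3 = -128819903/450 + 206092/3 = -97906103/450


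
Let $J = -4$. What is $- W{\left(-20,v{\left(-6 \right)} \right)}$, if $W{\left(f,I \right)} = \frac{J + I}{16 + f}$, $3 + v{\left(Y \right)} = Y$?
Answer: $- \frac{13}{4} \approx -3.25$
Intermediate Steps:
$v{\left(Y \right)} = -3 + Y$
$W{\left(f,I \right)} = \frac{-4 + I}{16 + f}$
$- W{\left(-20,v{\left(-6 \right)} \right)} = - \frac{-4 - 9}{16 - 20} = - \frac{-4 - 9}{-4} = - \frac{\left(-1\right) \left(-13\right)}{4} = \left(-1\right) \frac{13}{4} = - \frac{13}{4}$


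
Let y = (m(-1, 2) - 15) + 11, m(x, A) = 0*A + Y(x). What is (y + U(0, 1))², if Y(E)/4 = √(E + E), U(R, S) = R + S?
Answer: (3 - 4*I*√2)² ≈ -23.0 - 33.941*I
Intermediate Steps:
Y(E) = 4*√2*√E (Y(E) = 4*√(E + E) = 4*√(2*E) = 4*(√2*√E) = 4*√2*√E)
m(x, A) = 4*√2*√x (m(x, A) = 0*A + 4*√2*√x = 0 + 4*√2*√x = 4*√2*√x)
y = -4 + 4*I*√2 (y = (4*√2*√(-1) - 15) + 11 = (4*√2*I - 15) + 11 = (4*I*√2 - 15) + 11 = (-15 + 4*I*√2) + 11 = -4 + 4*I*√2 ≈ -4.0 + 5.6569*I)
(y + U(0, 1))² = ((-4 + 4*I*√2) + (0 + 1))² = ((-4 + 4*I*√2) + 1)² = (-3 + 4*I*√2)²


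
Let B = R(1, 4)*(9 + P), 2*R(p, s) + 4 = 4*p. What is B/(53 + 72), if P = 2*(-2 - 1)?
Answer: 0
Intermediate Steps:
R(p, s) = -2 + 2*p (R(p, s) = -2 + (4*p)/2 = -2 + 2*p)
P = -6 (P = 2*(-3) = -6)
B = 0 (B = (-2 + 2*1)*(9 - 6) = (-2 + 2)*3 = 0*3 = 0)
B/(53 + 72) = 0/(53 + 72) = 0/125 = (1/125)*0 = 0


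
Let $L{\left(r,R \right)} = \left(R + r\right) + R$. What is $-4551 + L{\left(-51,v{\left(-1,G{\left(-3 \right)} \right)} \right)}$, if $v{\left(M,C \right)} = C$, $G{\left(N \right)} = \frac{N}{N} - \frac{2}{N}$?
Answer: $- \frac{13796}{3} \approx -4598.7$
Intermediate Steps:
$G{\left(N \right)} = 1 - \frac{2}{N}$
$L{\left(r,R \right)} = r + 2 R$
$-4551 + L{\left(-51,v{\left(-1,G{\left(-3 \right)} \right)} \right)} = -4551 - \left(51 - 2 \frac{-2 - 3}{-3}\right) = -4551 - \left(51 - 2 \left(\left(- \frac{1}{3}\right) \left(-5\right)\right)\right) = -4551 + \left(-51 + 2 \cdot \frac{5}{3}\right) = -4551 + \left(-51 + \frac{10}{3}\right) = -4551 - \frac{143}{3} = - \frac{13796}{3}$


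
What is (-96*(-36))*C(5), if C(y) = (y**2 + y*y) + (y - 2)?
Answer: 183168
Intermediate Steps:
C(y) = -2 + y + 2*y**2 (C(y) = (y**2 + y**2) + (-2 + y) = 2*y**2 + (-2 + y) = -2 + y + 2*y**2)
(-96*(-36))*C(5) = (-96*(-36))*(-2 + 5 + 2*5**2) = 3456*(-2 + 5 + 2*25) = 3456*(-2 + 5 + 50) = 3456*53 = 183168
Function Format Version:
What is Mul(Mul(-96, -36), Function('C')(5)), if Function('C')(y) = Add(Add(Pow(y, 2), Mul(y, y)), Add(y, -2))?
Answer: 183168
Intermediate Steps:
Function('C')(y) = Add(-2, y, Mul(2, Pow(y, 2))) (Function('C')(y) = Add(Add(Pow(y, 2), Pow(y, 2)), Add(-2, y)) = Add(Mul(2, Pow(y, 2)), Add(-2, y)) = Add(-2, y, Mul(2, Pow(y, 2))))
Mul(Mul(-96, -36), Function('C')(5)) = Mul(Mul(-96, -36), Add(-2, 5, Mul(2, Pow(5, 2)))) = Mul(3456, Add(-2, 5, Mul(2, 25))) = Mul(3456, Add(-2, 5, 50)) = Mul(3456, 53) = 183168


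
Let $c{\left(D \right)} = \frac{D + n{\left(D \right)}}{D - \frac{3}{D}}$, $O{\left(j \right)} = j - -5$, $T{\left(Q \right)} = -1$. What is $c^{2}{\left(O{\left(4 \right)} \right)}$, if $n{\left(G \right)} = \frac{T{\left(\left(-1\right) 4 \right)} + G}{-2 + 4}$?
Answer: $\frac{9}{4} \approx 2.25$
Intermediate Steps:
$n{\left(G \right)} = - \frac{1}{2} + \frac{G}{2}$ ($n{\left(G \right)} = \frac{-1 + G}{-2 + 4} = \frac{-1 + G}{2} = \left(-1 + G\right) \frac{1}{2} = - \frac{1}{2} + \frac{G}{2}$)
$O{\left(j \right)} = 5 + j$ ($O{\left(j \right)} = j + 5 = 5 + j$)
$c{\left(D \right)} = \frac{- \frac{1}{2} + \frac{3 D}{2}}{D - \frac{3}{D}}$ ($c{\left(D \right)} = \frac{D + \left(- \frac{1}{2} + \frac{D}{2}\right)}{D - \frac{3}{D}} = \frac{- \frac{1}{2} + \frac{3 D}{2}}{D - \frac{3}{D}}$)
$c^{2}{\left(O{\left(4 \right)} \right)} = \left(\frac{\left(5 + 4\right) \left(-1 + 3 \left(5 + 4\right)\right)}{2 \left(-3 + \left(5 + 4\right)^{2}\right)}\right)^{2} = \left(\frac{1}{2} \cdot 9 \frac{1}{-3 + 9^{2}} \left(-1 + 3 \cdot 9\right)\right)^{2} = \left(\frac{1}{2} \cdot 9 \frac{1}{-3 + 81} \left(-1 + 27\right)\right)^{2} = \left(\frac{1}{2} \cdot 9 \cdot \frac{1}{78} \cdot 26\right)^{2} = \left(\frac{3}{2}\right)^{2} = \frac{9}{4}$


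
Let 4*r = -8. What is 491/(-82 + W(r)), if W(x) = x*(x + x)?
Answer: -491/74 ≈ -6.6351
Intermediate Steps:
r = -2 (r = (¼)*(-8) = -2)
W(x) = 2*x² (W(x) = x*(2*x) = 2*x²)
491/(-82 + W(r)) = 491/(-82 + 2*(-2)²) = 491/(-82 + 2*4) = 491/(-82 + 8) = 491/(-74) = 491*(-1/74) = -491/74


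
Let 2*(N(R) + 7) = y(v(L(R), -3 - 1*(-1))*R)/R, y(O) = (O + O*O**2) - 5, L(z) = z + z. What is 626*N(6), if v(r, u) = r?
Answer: 116821303/6 ≈ 1.9470e+7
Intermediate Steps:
L(z) = 2*z
y(O) = -5 + O + O**3 (y(O) = (O + O**3) - 5 = -5 + O + O**3)
N(R) = -7 + (-5 + 2*R**2 + 8*R**6)/(2*R) (N(R) = -7 + ((-5 + (2*R)*R + ((2*R)*R)**3)/R)/2 = -7 + ((-5 + 2*R**2 + (2*R**2)**3)/R)/2 = -7 + ((-5 + 2*R**2 + 8*R**6)/R)/2 = -7 + (-5 + 2*R**2 + 8*R**6)/(2*R))
626*N(6) = 626*(-7 + 6 + 4*6**5 - 5/2/6) = 626*(-7 + 6 + 4*7776 - 5/2*1/6) = 626*(-7 + 6 + 31104 - 5/12) = 626*(373231/12) = 116821303/6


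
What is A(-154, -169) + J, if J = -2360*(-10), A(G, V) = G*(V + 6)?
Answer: 48702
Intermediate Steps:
A(G, V) = G*(6 + V)
J = 23600
A(-154, -169) + J = -154*(6 - 169) + 23600 = -154*(-163) + 23600 = 25102 + 23600 = 48702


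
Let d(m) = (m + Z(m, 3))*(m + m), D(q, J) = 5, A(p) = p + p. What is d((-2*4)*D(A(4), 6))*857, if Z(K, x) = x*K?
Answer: 10969600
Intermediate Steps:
A(p) = 2*p
Z(K, x) = K*x
d(m) = 8*m² (d(m) = (m + m*3)*(m + m) = (m + 3*m)*(2*m) = (4*m)*(2*m) = 8*m²)
d((-2*4)*D(A(4), 6))*857 = (8*(-2*4*5)²)*857 = (8*(-8*5)²)*857 = (8*(-40)²)*857 = (8*1600)*857 = 12800*857 = 10969600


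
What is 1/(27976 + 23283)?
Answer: 1/51259 ≈ 1.9509e-5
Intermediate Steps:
1/(27976 + 23283) = 1/51259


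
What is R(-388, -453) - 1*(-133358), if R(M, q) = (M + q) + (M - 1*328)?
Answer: 131801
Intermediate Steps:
R(M, q) = -328 + q + 2*M (R(M, q) = (M + q) + (M - 328) = (M + q) + (-328 + M) = -328 + q + 2*M)
R(-388, -453) - 1*(-133358) = (-328 - 453 + 2*(-388)) - 1*(-133358) = (-328 - 453 - 776) + 133358 = -1557 + 133358 = 131801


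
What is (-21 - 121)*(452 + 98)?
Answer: -78100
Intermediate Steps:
(-21 - 121)*(452 + 98) = -142*550 = -78100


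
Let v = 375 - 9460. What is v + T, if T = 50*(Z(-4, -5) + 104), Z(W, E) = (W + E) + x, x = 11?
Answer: -3785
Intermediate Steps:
Z(W, E) = 11 + E + W (Z(W, E) = (W + E) + 11 = (E + W) + 11 = 11 + E + W)
T = 5300 (T = 50*((11 - 5 - 4) + 104) = 50*(2 + 104) = 50*106 = 5300)
v = -9085
v + T = -9085 + 5300 = -3785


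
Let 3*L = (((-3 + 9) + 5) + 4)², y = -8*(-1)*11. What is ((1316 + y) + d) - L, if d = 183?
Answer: 1512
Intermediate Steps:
y = 88 (y = 8*11 = 88)
L = 75 (L = (((-3 + 9) + 5) + 4)²/3 = ((6 + 5) + 4)²/3 = (11 + 4)²/3 = (⅓)*15² = (⅓)*225 = 75)
((1316 + y) + d) - L = ((1316 + 88) + 183) - 1*75 = (1404 + 183) - 75 = 1587 - 75 = 1512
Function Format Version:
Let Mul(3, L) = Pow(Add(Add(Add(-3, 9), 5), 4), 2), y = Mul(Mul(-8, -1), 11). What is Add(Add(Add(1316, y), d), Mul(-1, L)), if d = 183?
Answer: 1512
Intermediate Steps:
y = 88 (y = Mul(8, 11) = 88)
L = 75 (L = Mul(Rational(1, 3), Pow(Add(Add(Add(-3, 9), 5), 4), 2)) = Mul(Rational(1, 3), Pow(Add(Add(6, 5), 4), 2)) = Mul(Rational(1, 3), Pow(Add(11, 4), 2)) = Mul(Rational(1, 3), Pow(15, 2)) = Mul(Rational(1, 3), 225) = 75)
Add(Add(Add(1316, y), d), Mul(-1, L)) = Add(Add(Add(1316, 88), 183), Mul(-1, 75)) = Add(Add(1404, 183), -75) = Add(1587, -75) = 1512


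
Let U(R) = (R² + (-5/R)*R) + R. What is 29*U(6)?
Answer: 1073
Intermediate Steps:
U(R) = -5 + R + R² (U(R) = (R² - 5) + R = (-5 + R²) + R = -5 + R + R²)
29*U(6) = 29*(-5 + 6 + 6²) = 29*(-5 + 6 + 36) = 29*37 = 1073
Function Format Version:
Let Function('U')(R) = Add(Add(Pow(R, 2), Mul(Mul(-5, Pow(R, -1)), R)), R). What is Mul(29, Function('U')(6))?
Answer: 1073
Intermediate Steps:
Function('U')(R) = Add(-5, R, Pow(R, 2)) (Function('U')(R) = Add(Add(Pow(R, 2), -5), R) = Add(Add(-5, Pow(R, 2)), R) = Add(-5, R, Pow(R, 2)))
Mul(29, Function('U')(6)) = Mul(29, Add(-5, 6, Pow(6, 2))) = Mul(29, Add(-5, 6, 36)) = Mul(29, 37) = 1073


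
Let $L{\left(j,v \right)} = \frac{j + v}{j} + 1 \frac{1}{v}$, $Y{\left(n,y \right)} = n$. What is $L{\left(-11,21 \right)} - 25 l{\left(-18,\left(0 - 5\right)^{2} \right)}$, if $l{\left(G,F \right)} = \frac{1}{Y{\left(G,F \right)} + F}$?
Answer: $- \frac{1024}{231} \approx -4.4329$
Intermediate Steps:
$l{\left(G,F \right)} = \frac{1}{F + G}$ ($l{\left(G,F \right)} = \frac{1}{G + F} = \frac{1}{F + G}$)
$L{\left(j,v \right)} = \frac{1}{v} + \frac{j + v}{j}$ ($L{\left(j,v \right)} = \frac{j + v}{j} + \frac{1}{v} = \frac{1}{v} + \frac{j + v}{j}$)
$L{\left(-11,21 \right)} - 25 l{\left(-18,\left(0 - 5\right)^{2} \right)} = \left(1 + \frac{1}{21} + \frac{21}{-11}\right) - \frac{25}{\left(0 - 5\right)^{2} - 18} = \left(1 + \frac{1}{21} + 21 \left(- \frac{1}{11}\right)\right) - \frac{25}{\left(-5\right)^{2} - 18} = \left(1 + \frac{1}{21} - \frac{21}{11}\right) - \frac{25}{25 - 18} = - \frac{199}{231} - \frac{25}{7} = - \frac{1024}{231}$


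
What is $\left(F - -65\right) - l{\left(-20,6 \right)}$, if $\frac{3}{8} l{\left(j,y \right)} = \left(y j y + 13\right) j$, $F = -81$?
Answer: $- \frac{113168}{3} \approx -37723.0$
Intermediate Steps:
$l{\left(j,y \right)} = \frac{8 j \left(13 + j y^{2}\right)}{3}$ ($l{\left(j,y \right)} = \frac{8 \left(y j y + 13\right) j}{3} = \frac{8 \left(j y y + 13\right) j}{3} = \frac{8 \left(j y^{2} + 13\right) j}{3} = \frac{8 \left(13 + j y^{2}\right) j}{3} = \frac{8 j \left(13 + j y^{2}\right)}{3}$)
$\left(F - -65\right) - l{\left(-20,6 \right)} = \left(-81 - -65\right) - \frac{8}{3} \left(-20\right) \left(13 - 20 \cdot 6^{2}\right) = \left(-81 + 65\right) - \frac{8}{3} \left(-20\right) \left(13 - 720\right) = -16 - \frac{8}{3} \left(-20\right) \left(13 - 720\right) = -16 - \frac{8}{3} \left(-20\right) \left(-707\right) = -16 - \frac{113120}{3} = - \frac{113168}{3}$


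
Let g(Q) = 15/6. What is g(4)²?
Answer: 25/4 ≈ 6.2500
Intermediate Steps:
g(Q) = 5/2 (g(Q) = 15*(⅙) = 5/2)
g(4)² = (5/2)² = 25/4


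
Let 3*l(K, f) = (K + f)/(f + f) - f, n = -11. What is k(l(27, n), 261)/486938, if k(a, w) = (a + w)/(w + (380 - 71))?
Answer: 4363/4579651890 ≈ 9.5269e-7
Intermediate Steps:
l(K, f) = -f/3 + (K + f)/(6*f) (l(K, f) = ((K + f)/(f + f) - f)/3 = ((K + f)/((2*f)) - f)/3 = ((K + f)*(1/(2*f)) - f)/3 = ((K + f)/(2*f) - f)/3 = (-f + (K + f)/(2*f))/3 = -f/3 + (K + f)/(6*f))
k(a, w) = (a + w)/(309 + w) (k(a, w) = (a + w)/(w + 309) = (a + w)/(309 + w))
k(l(27, n), 261)/486938 = (((1/6)*(27 - 1*(-11)*(-1 + 2*(-11)))/(-11) + 261)/(309 + 261))/486938 = (((1/6)*(-1/11)*(27 - 1*(-11)*(-1 - 22)) + 261)/570)*(1/486938) = (((1/6)*(-1/11)*(27 - 1*(-11)*(-23)) + 261)/570)*(1/486938) = (((1/6)*(-1/11)*(27 - 253) + 261)/570)*(1/486938) = (((1/6)*(-1/11)*(-226) + 261)/570)*(1/486938) = ((113/33 + 261)/570)*(1/486938) = ((1/570)*(8726/33))*(1/486938) = (4363/9405)*(1/486938) = 4363/4579651890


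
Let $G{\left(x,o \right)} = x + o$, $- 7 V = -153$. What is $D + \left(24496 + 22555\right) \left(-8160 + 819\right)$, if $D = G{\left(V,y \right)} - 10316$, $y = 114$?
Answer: $- \frac{2417880998}{7} \approx -3.4541 \cdot 10^{8}$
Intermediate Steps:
$V = \frac{153}{7}$ ($V = \left(- \frac{1}{7}\right) \left(-153\right) = \frac{153}{7} \approx 21.857$)
$G{\left(x,o \right)} = o + x$
$D = - \frac{71261}{7}$ ($D = \left(114 + \frac{153}{7}\right) - 10316 = \frac{951}{7} - 10316 = - \frac{71261}{7} \approx -10180.0$)
$D + \left(24496 + 22555\right) \left(-8160 + 819\right) = - \frac{71261}{7} + \left(24496 + 22555\right) \left(-8160 + 819\right) = - \frac{71261}{7} + 47051 \left(-7341\right) = - \frac{71261}{7} - 345401391 = - \frac{2417880998}{7}$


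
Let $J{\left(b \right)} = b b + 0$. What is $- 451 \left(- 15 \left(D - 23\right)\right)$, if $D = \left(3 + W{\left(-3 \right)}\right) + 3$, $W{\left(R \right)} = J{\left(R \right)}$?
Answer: $-54120$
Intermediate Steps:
$J{\left(b \right)} = b^{2}$ ($J{\left(b \right)} = b^{2} + 0 = b^{2}$)
$W{\left(R \right)} = R^{2}$
$D = 15$ ($D = \left(3 + \left(-3\right)^{2}\right) + 3 = \left(3 + 9\right) + 3 = 12 + 3 = 15$)
$- 451 \left(- 15 \left(D - 23\right)\right) = - 451 \left(- 15 \left(15 - 23\right)\right) = - 451 \left(\left(-15\right) \left(-8\right)\right) = \left(-451\right) 120 = -54120$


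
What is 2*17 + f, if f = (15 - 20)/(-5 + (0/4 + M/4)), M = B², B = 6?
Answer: 131/4 ≈ 32.750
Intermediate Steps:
M = 36 (M = 6² = 36)
f = -5/4 (f = (15 - 20)/(-5 + (0/4 + 36/4)) = -5/(-5 + (0*(¼) + 36*(¼))) = -5/(-5 + (0 + 9)) = -5/(-5 + 9) = -5/4 ≈ -1.2500)
2*17 + f = 2*17 - 5/4 = 34 - 5/4 = 131/4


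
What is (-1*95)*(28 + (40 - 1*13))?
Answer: -5225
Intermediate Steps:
(-1*95)*(28 + (40 - 1*13)) = -95*(28 + (40 - 13)) = -95*(28 + 27) = -95*55 = -5225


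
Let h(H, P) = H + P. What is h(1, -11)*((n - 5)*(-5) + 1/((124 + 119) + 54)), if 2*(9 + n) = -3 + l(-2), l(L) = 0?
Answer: -230185/297 ≈ -775.03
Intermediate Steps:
n = -21/2 (n = -9 + (-3 + 0)/2 = -9 + (½)*(-3) = -9 - 3/2 = -21/2 ≈ -10.500)
h(1, -11)*((n - 5)*(-5) + 1/((124 + 119) + 54)) = (1 - 11)*((-21/2 - 5)*(-5) + 1/((124 + 119) + 54)) = -10*(-31/2*(-5) + 1/(243 + 54)) = -10*(155/2 + 1/297) = -10*46037/594 = -230185/297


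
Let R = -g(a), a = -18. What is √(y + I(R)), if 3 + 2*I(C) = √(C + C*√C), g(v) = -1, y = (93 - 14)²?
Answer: √(24958 + 2*√2)/2 ≈ 78.995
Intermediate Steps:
y = 6241 (y = 79² = 6241)
R = 1 (R = -1*(-1) = 1)
I(C) = -3/2 + √(C + C^(3/2))/2 (I(C) = -3/2 + √(C + C*√C)/2 = -3/2 + √(C + C^(3/2))/2)
√(y + I(R)) = √(6241 + (-3/2 + √(1 + 1^(3/2))/2)) = √(6241 + (-3/2 + √(1 + 1)/2)) = √(6241 + (-3/2 + √2/2)) = √(12479/2 + √2/2)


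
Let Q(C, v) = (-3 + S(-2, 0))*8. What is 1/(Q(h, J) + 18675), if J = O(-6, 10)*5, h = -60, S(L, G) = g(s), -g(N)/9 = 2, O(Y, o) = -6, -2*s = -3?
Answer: 1/18507 ≈ 5.4034e-5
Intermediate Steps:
s = 3/2 (s = -1/2*(-3) = 3/2 ≈ 1.5000)
g(N) = -18 (g(N) = -9*2 = -18)
S(L, G) = -18
J = -30 (J = -6*5 = -30)
Q(C, v) = -168 (Q(C, v) = (-3 - 18)*8 = -21*8 = -168)
1/(Q(h, J) + 18675) = 1/(-168 + 18675) = 1/18507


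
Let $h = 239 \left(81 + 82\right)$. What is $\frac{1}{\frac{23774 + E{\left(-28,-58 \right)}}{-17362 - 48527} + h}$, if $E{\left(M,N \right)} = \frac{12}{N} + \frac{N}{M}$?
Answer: $\frac{8916978}{347375494279} \approx 2.567 \cdot 10^{-5}$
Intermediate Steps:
$h = 38957$ ($h = 239 \cdot 163 = 38957$)
$\frac{1}{\frac{23774 + E{\left(-28,-58 \right)}}{-17362 - 48527} + h} = \frac{1}{\frac{23774 + \left(\frac{12}{-58} - \frac{58}{-28}\right)}{-17362 - 48527} + 38957} = \frac{1}{\frac{23774 + \left(12 \left(- \frac{1}{58}\right) - - \frac{29}{14}\right)}{-65889} + 38957} = \frac{1}{\left(23774 + \left(- \frac{6}{29} + \frac{29}{14}\right)\right) \left(- \frac{1}{65889}\right) + 38957} = \frac{1}{\left(23774 + \frac{757}{406}\right) \left(- \frac{1}{65889}\right) + 38957} = \frac{1}{\frac{9653001}{406} \left(- \frac{1}{65889}\right) + 38957} = \frac{1}{- \frac{3217667}{8916978} + 38957} = \frac{1}{\frac{347375494279}{8916978}} = \frac{8916978}{347375494279}$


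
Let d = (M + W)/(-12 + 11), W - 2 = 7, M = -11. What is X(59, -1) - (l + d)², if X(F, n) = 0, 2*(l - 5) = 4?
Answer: -81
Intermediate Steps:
W = 9 (W = 2 + 7 = 9)
l = 7 (l = 5 + (½)*4 = 5 + 2 = 7)
d = 2 (d = (-11 + 9)/(-12 + 11) = -2/(-1) = -2*(-1) = 2)
X(59, -1) - (l + d)² = 0 - (7 + 2)² = 0 - 1*9² = 0 - 1*81 = 0 - 81 = -81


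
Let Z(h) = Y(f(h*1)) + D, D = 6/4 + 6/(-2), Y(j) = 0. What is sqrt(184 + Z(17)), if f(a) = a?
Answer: sqrt(730)/2 ≈ 13.509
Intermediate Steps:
D = -3/2 (D = 6*(1/4) + 6*(-1/2) = 3/2 - 3 = -3/2 ≈ -1.5000)
Z(h) = -3/2 (Z(h) = 0 - 3/2 = -3/2)
sqrt(184 + Z(17)) = sqrt(184 - 3/2) = sqrt(365/2) = sqrt(730)/2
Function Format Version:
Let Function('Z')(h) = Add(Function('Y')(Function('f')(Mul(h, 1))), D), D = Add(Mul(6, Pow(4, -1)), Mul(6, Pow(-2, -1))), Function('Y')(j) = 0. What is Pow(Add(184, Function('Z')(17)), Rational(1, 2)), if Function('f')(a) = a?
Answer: Mul(Rational(1, 2), Pow(730, Rational(1, 2))) ≈ 13.509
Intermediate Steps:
D = Rational(-3, 2) (D = Add(Mul(6, Rational(1, 4)), Mul(6, Rational(-1, 2))) = Add(Rational(3, 2), -3) = Rational(-3, 2) ≈ -1.5000)
Function('Z')(h) = Rational(-3, 2) (Function('Z')(h) = Add(0, Rational(-3, 2)) = Rational(-3, 2))
Pow(Add(184, Function('Z')(17)), Rational(1, 2)) = Pow(Add(184, Rational(-3, 2)), Rational(1, 2)) = Pow(Rational(365, 2), Rational(1, 2)) = Mul(Rational(1, 2), Pow(730, Rational(1, 2)))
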